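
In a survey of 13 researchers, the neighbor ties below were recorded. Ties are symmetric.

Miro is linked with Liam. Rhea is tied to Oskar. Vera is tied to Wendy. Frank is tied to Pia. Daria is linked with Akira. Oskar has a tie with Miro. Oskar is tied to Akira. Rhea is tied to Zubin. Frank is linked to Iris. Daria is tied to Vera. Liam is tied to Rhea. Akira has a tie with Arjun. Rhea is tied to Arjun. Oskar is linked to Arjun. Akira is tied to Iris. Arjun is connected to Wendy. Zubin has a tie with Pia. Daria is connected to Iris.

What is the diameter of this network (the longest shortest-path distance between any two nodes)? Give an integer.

4

Eccentricity of each node (its greatest distance to any other): Akira:3, Arjun:3, Daria:4, Frank:4, Iris:4, Liam:4, Miro:4, Oskar:3, Pia:4, Rhea:3, Vera:4, Wendy:4, Zubin:4.
The maximum eccentricity is 4, realized for instance by the pair Iris–Liam via Iris – Akira – Arjun – Rhea – Liam. So the diameter is 4.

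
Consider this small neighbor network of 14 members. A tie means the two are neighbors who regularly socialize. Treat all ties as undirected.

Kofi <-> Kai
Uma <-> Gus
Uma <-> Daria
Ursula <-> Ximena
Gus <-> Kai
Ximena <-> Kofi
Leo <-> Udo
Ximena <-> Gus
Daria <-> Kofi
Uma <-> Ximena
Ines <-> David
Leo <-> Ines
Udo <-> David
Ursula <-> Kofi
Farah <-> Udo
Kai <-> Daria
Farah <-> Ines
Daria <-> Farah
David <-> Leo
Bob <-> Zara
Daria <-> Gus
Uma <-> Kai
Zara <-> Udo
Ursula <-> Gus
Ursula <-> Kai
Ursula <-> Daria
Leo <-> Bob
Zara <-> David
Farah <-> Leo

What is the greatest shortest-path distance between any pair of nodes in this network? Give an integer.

5

Eccentricity of each node (its greatest distance to any other): Bob:5, Daria:3, David:5, Farah:3, Gus:4, Ines:4, Kai:4, Kofi:4, Leo:4, Udo:4, Uma:4, Ursula:4, Ximena:5, Zara:5.
The maximum eccentricity is 5, realized for instance by the pair David–Ximena via David – Ines – Farah – Daria – Gus – Ximena. So the diameter is 5.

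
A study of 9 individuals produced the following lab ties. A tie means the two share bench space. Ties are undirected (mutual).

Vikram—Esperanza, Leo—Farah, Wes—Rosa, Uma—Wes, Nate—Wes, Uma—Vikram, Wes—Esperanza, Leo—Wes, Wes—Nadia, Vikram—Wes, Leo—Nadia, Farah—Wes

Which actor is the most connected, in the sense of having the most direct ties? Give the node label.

Degrees — Esperanza:2, Farah:2, Leo:3, Nadia:2, Nate:1, Rosa:1, Uma:2, Vikram:3, Wes:8.
The maximum is 8, attained only by Wes.

Wes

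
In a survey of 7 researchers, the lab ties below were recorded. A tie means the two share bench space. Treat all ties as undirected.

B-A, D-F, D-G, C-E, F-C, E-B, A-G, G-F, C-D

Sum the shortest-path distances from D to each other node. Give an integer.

10

Distances from D: A:2, B:3, C:1, E:2, F:1, G:1.
Sum = 2 + 3 + 1 + 2 + 1 + 1 = 10.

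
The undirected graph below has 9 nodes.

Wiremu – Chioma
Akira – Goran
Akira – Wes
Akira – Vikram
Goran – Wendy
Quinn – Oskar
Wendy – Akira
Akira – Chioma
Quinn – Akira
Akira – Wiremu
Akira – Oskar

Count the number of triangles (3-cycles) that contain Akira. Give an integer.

3

Akira's neighbors: Chioma, Goran, Oskar, Quinn, Vikram, Wendy, Wes, and Wiremu.
Neighbor pairs that are themselves tied: Akira–Chioma–Wiremu; Akira–Goran–Wendy; Akira–Oskar–Quinn. Each forms one triangle with Akira, for 3 in total.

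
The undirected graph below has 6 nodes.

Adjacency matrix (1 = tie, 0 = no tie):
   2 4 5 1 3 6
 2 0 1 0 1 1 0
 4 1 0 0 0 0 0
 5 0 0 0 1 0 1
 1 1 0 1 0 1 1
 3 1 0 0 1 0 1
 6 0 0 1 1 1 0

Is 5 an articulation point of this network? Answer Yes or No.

Even without 5, every remaining node can still reach every other (the residual graph is connected), so 5 is not a cut vertex.

No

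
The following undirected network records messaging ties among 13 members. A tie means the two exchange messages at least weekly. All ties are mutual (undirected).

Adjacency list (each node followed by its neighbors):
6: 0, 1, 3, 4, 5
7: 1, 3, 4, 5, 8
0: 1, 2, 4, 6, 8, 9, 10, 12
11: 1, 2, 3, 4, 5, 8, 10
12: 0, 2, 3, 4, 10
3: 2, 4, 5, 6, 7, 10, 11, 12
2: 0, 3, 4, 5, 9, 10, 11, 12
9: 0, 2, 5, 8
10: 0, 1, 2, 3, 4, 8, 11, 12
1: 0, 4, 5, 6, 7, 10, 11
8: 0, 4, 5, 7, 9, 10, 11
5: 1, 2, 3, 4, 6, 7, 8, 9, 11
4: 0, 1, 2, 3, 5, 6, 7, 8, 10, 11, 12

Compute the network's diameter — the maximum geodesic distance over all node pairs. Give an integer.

2

Eccentricity of each node (its greatest distance to any other): 0:2, 1:2, 2:2, 3:2, 4:2, 5:2, 6:2, 7:2, 8:2, 9:2, 10:2, 11:2, 12:2.
The maximum eccentricity is 2, realized for instance by the pair 11–0 via 11 – 1 – 0. So the diameter is 2.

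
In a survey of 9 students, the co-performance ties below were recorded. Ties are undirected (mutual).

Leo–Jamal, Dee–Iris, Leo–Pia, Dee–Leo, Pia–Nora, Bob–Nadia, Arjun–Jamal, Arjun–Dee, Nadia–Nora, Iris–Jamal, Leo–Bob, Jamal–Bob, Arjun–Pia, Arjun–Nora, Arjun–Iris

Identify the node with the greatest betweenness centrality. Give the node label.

Unnormalized betweenness of each node: Arjun:19/3, Bob:3, Dee:5/6, Iris:1/3, Jamal:10/3, Leo:23/6, Nadia:1, Nora:3, Pia:4/3.
Arjun has the largest value, 19/3, making it the main broker — the node through which the most shortest paths run.

Arjun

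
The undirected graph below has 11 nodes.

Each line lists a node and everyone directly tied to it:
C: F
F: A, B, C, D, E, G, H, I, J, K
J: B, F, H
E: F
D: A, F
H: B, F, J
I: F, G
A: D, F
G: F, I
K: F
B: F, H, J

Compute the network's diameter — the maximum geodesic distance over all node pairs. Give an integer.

Eccentricity of each node (its greatest distance to any other): A:2, B:2, C:2, D:2, E:2, F:1, G:2, H:2, I:2, J:2, K:2.
The maximum eccentricity is 2, realized for instance by the pair E–I via E – F – I. So the diameter is 2.

2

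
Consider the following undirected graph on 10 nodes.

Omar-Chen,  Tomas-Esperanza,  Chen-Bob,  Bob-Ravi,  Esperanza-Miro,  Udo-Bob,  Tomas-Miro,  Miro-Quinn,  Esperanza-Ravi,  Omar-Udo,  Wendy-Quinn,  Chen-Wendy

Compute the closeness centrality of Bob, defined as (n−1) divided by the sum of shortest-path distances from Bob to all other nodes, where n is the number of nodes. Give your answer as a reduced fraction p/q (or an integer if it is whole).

Distances from Bob: Chen:1, Esperanza:2, Miro:3, Omar:2, Quinn:3, Ravi:1, Tomas:3, Udo:1, Wendy:2. Sum = 18.
n = 10, so closeness = 9/18 = 1/2.

1/2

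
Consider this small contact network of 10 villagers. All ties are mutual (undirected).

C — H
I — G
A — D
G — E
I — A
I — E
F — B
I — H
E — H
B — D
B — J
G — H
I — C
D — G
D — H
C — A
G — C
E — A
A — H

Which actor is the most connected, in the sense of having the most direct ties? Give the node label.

Degrees — A:5, B:3, C:4, D:4, E:4, F:1, G:5, H:6, I:5, J:1.
The maximum is 6, attained only by H.

H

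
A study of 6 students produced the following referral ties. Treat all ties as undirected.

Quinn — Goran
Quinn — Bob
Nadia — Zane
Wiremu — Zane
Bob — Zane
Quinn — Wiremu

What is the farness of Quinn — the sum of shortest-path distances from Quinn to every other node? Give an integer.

8

Distances from Quinn: Bob:1, Goran:1, Nadia:3, Wiremu:1, Zane:2.
Sum = 1 + 1 + 3 + 1 + 2 = 8.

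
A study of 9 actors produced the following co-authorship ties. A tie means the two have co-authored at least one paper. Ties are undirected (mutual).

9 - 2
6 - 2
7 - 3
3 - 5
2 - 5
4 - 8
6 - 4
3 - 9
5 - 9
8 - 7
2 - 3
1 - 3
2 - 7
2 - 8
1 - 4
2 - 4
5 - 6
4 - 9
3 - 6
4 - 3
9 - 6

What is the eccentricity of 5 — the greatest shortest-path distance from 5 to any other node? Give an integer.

Distances from 5: 1:2, 2:1, 3:1, 4:2, 6:1, 7:2, 8:2, 9:1.
The largest is 2 (to 8, 7, 4, and 1), so the eccentricity of 5 is 2.

2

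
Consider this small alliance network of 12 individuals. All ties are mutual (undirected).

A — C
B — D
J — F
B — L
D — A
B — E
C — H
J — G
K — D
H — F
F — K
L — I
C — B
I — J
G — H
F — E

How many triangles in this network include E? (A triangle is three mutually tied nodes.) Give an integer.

E's neighbors are B and F, but none of them are tied to each other, so no triangle contains E.

0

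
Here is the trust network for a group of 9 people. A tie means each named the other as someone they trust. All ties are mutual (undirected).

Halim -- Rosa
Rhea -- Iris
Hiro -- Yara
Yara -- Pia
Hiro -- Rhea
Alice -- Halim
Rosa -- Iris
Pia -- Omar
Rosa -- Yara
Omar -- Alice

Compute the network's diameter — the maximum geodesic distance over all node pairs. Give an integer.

Eccentricity of each node (its greatest distance to any other): Alice:4, Halim:3, Hiro:4, Iris:4, Omar:4, Pia:3, Rhea:4, Rosa:3, Yara:3.
The maximum eccentricity is 4, realized for instance by the pair Hiro–Alice via Hiro – Yara – Pia – Omar – Alice. So the diameter is 4.

4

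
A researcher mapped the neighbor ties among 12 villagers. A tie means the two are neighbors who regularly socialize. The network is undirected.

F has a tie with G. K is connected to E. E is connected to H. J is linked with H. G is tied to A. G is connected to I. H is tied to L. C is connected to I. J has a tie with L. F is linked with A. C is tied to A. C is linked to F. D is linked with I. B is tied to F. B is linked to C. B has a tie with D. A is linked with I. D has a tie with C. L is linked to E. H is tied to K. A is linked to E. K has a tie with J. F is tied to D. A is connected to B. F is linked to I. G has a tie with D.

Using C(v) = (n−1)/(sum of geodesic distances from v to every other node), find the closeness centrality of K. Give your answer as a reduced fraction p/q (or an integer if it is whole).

11/26

Distances from K: A:2, B:3, C:3, D:4, E:1, F:3, G:3, H:1, I:3, J:1, L:2. Sum = 26.
n = 12, so closeness = 11/26.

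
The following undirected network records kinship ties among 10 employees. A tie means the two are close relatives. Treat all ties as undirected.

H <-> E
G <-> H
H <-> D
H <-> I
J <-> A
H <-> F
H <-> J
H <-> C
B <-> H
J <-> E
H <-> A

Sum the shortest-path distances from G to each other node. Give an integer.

Distances from G: A:2, B:2, C:2, D:2, E:2, F:2, H:1, I:2, J:2.
Sum = 2 + 2 + 2 + 2 + 2 + 2 + 1 + 2 + 2 = 17.

17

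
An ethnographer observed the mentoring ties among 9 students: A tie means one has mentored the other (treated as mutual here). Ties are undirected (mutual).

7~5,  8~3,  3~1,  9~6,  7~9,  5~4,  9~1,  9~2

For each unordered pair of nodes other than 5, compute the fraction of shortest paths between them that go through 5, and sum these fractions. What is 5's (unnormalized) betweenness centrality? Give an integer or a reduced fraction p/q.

Pairs whose geodesics pass through 5 — 2–4: 1; 6–4: 1; 7–4: 1; 9–4: 1; 1–4: 1; 3–4: 1; 4–8: 1.
All other pairs contribute 0.
Summing the contributions gives betweenness(5) = 7.

7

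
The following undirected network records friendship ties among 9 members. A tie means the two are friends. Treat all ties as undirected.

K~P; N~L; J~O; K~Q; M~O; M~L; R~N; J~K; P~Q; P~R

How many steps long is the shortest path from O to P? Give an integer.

One shortest route is O – J – K – P, which uses 3 edges, and at distance 2 from O we only reach {K, L}, which does not include P. So d(O,P) = 3.

3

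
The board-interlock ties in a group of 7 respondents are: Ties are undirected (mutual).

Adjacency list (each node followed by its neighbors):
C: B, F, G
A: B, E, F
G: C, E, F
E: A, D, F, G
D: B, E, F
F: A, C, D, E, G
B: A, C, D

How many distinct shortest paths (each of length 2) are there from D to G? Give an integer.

The shortest distance is 2. The length-2 paths are: D–F–G; D–E–G.
That gives 2 distinct shortest paths.

2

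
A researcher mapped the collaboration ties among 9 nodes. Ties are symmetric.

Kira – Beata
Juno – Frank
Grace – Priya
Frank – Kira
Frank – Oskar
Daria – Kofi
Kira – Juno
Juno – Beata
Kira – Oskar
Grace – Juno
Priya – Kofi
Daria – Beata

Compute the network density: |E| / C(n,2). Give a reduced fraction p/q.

1/3

There are 12 edges and 9 nodes, so the maximum possible is C(9,2) = 36.
Density = 12/36 = 1/3.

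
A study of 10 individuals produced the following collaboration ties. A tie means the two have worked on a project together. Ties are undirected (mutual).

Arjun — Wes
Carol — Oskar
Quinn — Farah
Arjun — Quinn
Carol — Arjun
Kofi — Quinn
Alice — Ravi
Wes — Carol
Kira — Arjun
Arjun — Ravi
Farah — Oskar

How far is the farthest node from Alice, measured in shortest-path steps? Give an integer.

4

Distances from Alice: Arjun:2, Carol:3, Farah:4, Kira:3, Kofi:4, Oskar:4, Quinn:3, Ravi:1, Wes:3.
The largest is 4 (to Kofi, Farah, and Oskar), so the eccentricity of Alice is 4.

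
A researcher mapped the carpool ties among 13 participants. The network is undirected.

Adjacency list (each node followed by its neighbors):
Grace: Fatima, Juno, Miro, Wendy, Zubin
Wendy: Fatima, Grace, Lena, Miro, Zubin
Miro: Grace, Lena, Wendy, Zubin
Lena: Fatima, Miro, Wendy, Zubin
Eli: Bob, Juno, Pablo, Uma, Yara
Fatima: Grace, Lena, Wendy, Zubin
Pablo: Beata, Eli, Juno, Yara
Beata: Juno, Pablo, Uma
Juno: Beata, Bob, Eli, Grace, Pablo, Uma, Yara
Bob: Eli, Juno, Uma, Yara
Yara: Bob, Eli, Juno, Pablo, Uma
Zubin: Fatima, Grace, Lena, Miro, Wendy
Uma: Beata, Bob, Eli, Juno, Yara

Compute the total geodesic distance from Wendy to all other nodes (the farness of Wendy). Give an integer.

Distances from Wendy: Beata:3, Bob:3, Eli:3, Fatima:1, Grace:1, Juno:2, Lena:1, Miro:1, Pablo:3, Uma:3, Yara:3, Zubin:1.
Sum = 3 + 3 + 3 + 1 + 1 + 2 + 1 + 1 + 3 + 3 + 3 + 1 = 25.

25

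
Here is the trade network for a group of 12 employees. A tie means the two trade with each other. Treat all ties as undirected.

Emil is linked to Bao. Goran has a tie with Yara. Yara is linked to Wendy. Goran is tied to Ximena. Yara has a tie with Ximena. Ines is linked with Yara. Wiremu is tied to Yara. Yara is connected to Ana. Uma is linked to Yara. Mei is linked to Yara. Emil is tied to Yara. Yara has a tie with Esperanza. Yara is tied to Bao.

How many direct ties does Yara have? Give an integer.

Yara is directly tied to Ana, Bao, Emil, Esperanza, Goran, Ines, Mei, Uma, Wendy, Wiremu, and Ximena. That is 11 neighbors, so the degree of Yara is 11.

11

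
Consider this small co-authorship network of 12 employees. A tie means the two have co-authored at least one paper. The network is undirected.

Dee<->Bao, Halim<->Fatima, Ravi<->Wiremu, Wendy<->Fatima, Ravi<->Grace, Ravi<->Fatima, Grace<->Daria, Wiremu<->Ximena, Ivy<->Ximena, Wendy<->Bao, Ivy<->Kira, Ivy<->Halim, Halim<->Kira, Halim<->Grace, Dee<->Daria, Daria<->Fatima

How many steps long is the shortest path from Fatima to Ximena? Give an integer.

One shortest route is Fatima – Halim – Ivy – Ximena, which uses 3 edges, and at distance 2 from Fatima we only reach {Bao, Dee, Grace, Ivy, Kira, Wiremu}, which does not include Ximena. So d(Fatima,Ximena) = 3.

3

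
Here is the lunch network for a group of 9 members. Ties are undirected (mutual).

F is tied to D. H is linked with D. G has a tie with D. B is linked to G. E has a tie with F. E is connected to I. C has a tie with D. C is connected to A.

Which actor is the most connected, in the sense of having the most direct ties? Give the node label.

D

Degrees — A:1, B:1, C:2, D:4, E:2, F:2, G:2, H:1, I:1.
The maximum is 4, attained only by D.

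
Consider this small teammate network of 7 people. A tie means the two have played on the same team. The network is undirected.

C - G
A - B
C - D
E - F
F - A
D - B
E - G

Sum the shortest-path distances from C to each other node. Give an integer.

12

Distances from C: A:3, B:2, D:1, E:2, F:3, G:1.
Sum = 3 + 2 + 1 + 2 + 3 + 1 = 12.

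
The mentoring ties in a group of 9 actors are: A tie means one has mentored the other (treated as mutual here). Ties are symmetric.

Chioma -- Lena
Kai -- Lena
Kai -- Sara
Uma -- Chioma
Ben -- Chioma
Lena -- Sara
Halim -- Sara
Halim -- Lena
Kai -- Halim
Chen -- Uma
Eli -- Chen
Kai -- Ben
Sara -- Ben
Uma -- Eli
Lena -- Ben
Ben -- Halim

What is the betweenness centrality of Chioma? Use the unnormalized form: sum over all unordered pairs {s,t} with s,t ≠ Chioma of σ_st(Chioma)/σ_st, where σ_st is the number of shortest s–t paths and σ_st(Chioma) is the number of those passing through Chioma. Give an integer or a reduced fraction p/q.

Pairs whose geodesics pass through Chioma — Lena–Uma: 1; Lena–Eli: 1; Lena–Chen: 1; Sara–Uma: 2/2; Sara–Eli: 2/2; Sara–Chen: 2/2; Kai–Uma: 2/2; Kai–Eli: 2/2; Kai–Chen: 2/2; Halim–Uma: 2/2; Halim–Eli: 2/2; Halim–Chen: 2/2; Ben–Uma: 1; Ben–Eli: 1 … (+1 more pairs).
All other pairs contribute 0.
Summing the contributions gives betweenness(Chioma) = 15.

15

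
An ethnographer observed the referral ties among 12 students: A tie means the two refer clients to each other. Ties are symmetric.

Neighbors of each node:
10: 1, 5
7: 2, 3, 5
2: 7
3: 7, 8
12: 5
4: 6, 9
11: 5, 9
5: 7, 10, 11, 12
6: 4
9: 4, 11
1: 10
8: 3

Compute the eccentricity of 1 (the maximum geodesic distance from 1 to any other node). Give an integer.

Distances from 1: 2:4, 3:4, 4:5, 5:2, 6:6, 7:3, 8:5, 9:4, 10:1, 11:3, 12:3.
The largest is 6 (to 6), so the eccentricity of 1 is 6.

6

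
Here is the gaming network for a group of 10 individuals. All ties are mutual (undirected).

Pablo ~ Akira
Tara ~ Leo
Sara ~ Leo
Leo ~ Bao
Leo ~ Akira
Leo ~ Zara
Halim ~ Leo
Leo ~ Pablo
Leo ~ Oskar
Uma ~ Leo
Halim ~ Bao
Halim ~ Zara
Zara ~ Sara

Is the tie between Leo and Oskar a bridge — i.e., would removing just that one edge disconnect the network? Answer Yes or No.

Yes

Without the Leo–Oskar edge there is no alternate route between Leo and Oskar, so the network disconnects. It is a bridge.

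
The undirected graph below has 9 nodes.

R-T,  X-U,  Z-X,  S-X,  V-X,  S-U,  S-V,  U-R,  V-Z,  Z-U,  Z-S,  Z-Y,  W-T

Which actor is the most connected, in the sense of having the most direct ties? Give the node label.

Z

Degrees — R:2, S:4, T:2, U:4, V:3, W:1, X:4, Y:1, Z:5.
The maximum is 5, attained only by Z.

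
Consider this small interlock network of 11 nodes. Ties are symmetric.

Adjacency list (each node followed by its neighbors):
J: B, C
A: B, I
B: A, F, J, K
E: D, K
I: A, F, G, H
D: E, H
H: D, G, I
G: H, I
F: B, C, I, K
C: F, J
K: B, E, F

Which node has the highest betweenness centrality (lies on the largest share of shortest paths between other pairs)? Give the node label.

I

Unnormalized betweenness of each node: A:5/2, B:29/3, C:3/2, D:3, E:9/2, F:41/3, G:0, H:11/2, I:43/3, J:5/6, K:17/2.
I has the largest value, 43/3, making it the main broker — the node through which the most shortest paths run.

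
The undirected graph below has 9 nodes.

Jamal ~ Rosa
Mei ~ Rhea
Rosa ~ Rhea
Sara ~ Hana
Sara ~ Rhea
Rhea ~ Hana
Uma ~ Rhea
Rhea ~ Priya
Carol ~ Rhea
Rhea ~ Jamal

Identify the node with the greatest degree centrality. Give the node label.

Degrees — Carol:1, Hana:2, Jamal:2, Mei:1, Priya:1, Rhea:8, Rosa:2, Sara:2, Uma:1.
The maximum is 8, attained only by Rhea.

Rhea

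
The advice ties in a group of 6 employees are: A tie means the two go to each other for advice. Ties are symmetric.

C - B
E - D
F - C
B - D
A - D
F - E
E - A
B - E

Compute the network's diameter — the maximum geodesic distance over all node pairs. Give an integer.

Eccentricity of each node (its greatest distance to any other): A:3, B:2, C:3, D:2, E:2, F:2.
The maximum eccentricity is 3, realized for instance by the pair A–C via A – D – B – C. So the diameter is 3.

3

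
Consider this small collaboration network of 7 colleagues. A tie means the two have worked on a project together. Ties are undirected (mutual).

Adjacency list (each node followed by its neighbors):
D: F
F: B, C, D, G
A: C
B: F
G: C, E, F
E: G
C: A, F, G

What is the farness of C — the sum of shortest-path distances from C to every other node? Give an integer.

Distances from C: A:1, B:2, D:2, E:2, F:1, G:1.
Sum = 1 + 2 + 2 + 2 + 1 + 1 = 9.

9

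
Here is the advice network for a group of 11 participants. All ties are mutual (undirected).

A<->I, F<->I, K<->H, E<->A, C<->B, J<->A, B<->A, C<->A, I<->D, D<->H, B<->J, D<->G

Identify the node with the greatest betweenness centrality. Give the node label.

Unnormalized betweenness of each node: A:55/2, B:1/2, C:0, D:23, E:0, F:0, G:0, H:9, I:29, J:0, K:0.
I has the largest value, 29, making it the main broker — the node through which the most shortest paths run.

I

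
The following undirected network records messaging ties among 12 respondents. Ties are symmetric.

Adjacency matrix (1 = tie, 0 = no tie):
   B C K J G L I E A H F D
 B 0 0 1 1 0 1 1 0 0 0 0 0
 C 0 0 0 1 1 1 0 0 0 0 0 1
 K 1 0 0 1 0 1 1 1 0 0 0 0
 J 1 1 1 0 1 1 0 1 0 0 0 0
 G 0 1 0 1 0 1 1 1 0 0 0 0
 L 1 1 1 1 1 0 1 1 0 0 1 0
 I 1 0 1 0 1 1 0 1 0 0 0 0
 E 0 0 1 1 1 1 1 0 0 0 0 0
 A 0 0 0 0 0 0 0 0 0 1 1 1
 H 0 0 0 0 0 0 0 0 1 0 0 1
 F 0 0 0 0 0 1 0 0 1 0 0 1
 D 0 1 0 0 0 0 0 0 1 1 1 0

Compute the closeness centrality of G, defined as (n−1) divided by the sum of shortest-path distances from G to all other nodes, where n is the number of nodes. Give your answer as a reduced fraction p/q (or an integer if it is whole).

11/19

Distances from G: A:3, B:2, C:1, D:2, E:1, F:2, H:3, I:1, J:1, K:2, L:1. Sum = 19.
n = 12, so closeness = 11/19.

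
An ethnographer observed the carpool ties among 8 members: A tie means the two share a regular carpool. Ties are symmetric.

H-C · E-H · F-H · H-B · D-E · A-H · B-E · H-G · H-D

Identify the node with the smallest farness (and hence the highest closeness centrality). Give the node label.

H

Farness (sum of distances to all others) for each node — A:13, B:12, C:13, D:12, E:11, F:13, G:13, H:7.
The smallest farness is 7, for H, so H has the highest closeness.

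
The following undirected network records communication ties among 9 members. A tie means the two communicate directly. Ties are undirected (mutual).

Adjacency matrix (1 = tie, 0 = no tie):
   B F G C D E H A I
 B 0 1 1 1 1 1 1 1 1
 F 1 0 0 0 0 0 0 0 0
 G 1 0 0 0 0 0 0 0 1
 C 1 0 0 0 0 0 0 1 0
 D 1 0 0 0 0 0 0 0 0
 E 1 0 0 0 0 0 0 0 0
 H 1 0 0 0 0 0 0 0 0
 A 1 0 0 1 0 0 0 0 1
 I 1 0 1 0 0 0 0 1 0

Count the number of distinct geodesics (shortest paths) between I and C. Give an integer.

The shortest distance is 2. The length-2 paths are: I–B–C; I–A–C.
That gives 2 distinct shortest paths.

2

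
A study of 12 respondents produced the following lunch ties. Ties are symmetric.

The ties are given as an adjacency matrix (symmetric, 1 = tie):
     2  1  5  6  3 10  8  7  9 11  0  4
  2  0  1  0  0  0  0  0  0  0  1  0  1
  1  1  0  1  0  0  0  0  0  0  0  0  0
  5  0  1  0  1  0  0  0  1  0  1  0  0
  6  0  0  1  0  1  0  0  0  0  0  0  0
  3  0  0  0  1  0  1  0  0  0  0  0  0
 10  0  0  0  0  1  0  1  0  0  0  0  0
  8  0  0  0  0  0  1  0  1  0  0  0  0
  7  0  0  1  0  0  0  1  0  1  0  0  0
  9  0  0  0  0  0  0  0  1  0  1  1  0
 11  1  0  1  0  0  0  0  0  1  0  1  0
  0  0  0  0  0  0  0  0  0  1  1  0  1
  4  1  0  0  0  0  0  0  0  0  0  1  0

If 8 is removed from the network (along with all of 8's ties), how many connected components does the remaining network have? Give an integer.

8's neighbors (7 and 10) remain reachable from one another through other ties, so the rest of the network stays in one piece.

1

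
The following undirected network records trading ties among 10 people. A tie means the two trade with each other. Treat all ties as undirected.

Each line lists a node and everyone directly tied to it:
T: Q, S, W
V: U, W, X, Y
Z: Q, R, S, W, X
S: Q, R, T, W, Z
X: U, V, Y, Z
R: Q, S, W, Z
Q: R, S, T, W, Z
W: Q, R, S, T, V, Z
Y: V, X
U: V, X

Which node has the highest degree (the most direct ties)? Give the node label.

Degrees — Q:5, R:4, S:5, T:3, U:2, V:4, W:6, X:4, Y:2, Z:5.
The maximum is 6, attained only by W.

W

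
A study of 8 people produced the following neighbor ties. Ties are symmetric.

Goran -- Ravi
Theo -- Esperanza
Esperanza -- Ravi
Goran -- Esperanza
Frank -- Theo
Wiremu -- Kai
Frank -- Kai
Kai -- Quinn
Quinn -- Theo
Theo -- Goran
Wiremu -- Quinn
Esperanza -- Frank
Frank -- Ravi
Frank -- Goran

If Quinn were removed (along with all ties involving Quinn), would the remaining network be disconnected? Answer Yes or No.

Even without Quinn, every remaining node can still reach every other (the residual graph is connected), so Quinn is not a cut vertex.

No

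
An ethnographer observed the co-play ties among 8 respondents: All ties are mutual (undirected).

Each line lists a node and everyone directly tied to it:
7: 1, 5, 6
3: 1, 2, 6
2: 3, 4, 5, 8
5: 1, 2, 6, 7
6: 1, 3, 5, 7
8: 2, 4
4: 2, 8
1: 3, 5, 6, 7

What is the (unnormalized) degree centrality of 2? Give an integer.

4

2 is directly tied to 3, 4, 5, and 8. That is 4 neighbors, so the degree of 2 is 4.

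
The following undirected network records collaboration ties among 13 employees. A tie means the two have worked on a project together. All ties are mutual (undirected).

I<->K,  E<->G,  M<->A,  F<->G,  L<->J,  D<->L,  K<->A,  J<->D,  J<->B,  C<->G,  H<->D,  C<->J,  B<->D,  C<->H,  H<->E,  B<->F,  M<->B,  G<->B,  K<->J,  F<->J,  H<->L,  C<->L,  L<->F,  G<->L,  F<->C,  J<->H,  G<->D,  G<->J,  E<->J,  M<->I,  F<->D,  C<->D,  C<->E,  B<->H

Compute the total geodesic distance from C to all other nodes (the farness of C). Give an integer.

20

Distances from C: A:3, B:2, D:1, E:1, F:1, G:1, H:1, I:3, J:1, K:2, L:1, M:3.
Sum = 3 + 2 + 1 + 1 + 1 + 1 + 1 + 3 + 1 + 2 + 1 + 3 = 20.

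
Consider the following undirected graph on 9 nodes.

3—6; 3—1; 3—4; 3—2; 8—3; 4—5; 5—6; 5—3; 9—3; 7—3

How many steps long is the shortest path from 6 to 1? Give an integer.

One shortest route is 6 – 3 – 1, which uses 2 edges, and 6 and 1 are not directly tied, so nothing shorter exists. So d(6,1) = 2.

2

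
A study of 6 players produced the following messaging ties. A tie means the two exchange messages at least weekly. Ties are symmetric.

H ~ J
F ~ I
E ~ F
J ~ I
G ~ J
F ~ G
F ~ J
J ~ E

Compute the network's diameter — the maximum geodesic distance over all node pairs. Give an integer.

2

Eccentricity of each node (its greatest distance to any other): E:2, F:2, G:2, H:2, I:2, J:1.
The maximum eccentricity is 2, realized for instance by the pair F–H via F – J – H. So the diameter is 2.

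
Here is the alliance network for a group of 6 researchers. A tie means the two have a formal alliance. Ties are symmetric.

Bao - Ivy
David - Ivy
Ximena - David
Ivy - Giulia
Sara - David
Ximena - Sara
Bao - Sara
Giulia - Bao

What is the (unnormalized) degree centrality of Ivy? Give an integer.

Ivy is directly tied to Bao, David, and Giulia. That is 3 neighbors, so the degree of Ivy is 3.

3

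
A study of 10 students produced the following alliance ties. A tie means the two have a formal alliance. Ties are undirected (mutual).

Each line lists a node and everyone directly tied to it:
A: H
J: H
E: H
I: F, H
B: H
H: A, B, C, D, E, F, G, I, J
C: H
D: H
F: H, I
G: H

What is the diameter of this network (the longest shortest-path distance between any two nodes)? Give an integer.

2

Eccentricity of each node (its greatest distance to any other): A:2, B:2, C:2, D:2, E:2, F:2, G:2, H:1, I:2, J:2.
The maximum eccentricity is 2, realized for instance by the pair C–D via C – H – D. So the diameter is 2.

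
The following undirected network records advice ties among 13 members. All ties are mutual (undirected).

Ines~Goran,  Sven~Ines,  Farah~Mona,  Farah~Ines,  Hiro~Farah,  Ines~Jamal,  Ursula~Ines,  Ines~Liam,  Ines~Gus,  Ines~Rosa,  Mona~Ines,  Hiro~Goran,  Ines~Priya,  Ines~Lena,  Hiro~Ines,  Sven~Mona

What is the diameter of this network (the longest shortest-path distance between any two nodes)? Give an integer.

Eccentricity of each node (its greatest distance to any other): Farah:2, Goran:2, Gus:2, Hiro:2, Ines:1, Jamal:2, Lena:2, Liam:2, Mona:2, Priya:2, Rosa:2, Sven:2, Ursula:2.
The maximum eccentricity is 2, realized for instance by the pair Liam–Rosa via Liam – Ines – Rosa. So the diameter is 2.

2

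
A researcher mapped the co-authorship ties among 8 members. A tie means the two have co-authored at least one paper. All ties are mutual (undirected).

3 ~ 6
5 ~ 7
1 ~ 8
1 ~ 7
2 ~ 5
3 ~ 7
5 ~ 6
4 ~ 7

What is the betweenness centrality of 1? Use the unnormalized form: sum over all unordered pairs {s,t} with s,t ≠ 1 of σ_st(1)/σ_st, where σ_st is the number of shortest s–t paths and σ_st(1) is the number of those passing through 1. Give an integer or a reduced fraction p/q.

Pairs whose geodesics pass through 1 — 3–8: 1; 4–8: 1; 5–8: 1; 2–8: 1; 6–8: 2/2; 8–7: 1.
All other pairs contribute 0.
Summing the contributions gives betweenness(1) = 6.

6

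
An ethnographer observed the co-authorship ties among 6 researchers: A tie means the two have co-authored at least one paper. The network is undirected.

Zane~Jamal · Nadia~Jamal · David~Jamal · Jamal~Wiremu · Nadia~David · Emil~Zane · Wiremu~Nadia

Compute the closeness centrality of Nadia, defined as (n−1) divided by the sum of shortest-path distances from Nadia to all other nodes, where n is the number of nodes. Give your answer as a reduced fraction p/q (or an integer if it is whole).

Distances from Nadia: David:1, Emil:3, Jamal:1, Wiremu:1, Zane:2. Sum = 8.
n = 6, so closeness = 5/8.

5/8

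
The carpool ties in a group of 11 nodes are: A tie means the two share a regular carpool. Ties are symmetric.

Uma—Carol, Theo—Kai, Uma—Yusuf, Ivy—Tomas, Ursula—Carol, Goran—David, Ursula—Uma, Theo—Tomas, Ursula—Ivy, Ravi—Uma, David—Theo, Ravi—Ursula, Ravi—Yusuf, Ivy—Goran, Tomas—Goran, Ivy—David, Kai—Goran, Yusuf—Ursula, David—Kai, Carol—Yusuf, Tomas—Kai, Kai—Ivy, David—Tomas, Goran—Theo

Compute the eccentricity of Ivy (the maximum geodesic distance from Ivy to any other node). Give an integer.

Distances from Ivy: Carol:2, David:1, Goran:1, Kai:1, Ravi:2, Theo:2, Tomas:1, Uma:2, Ursula:1, Yusuf:2.
The largest is 2 (to Theo, Yusuf, Carol, Uma, and Ravi), so the eccentricity of Ivy is 2.

2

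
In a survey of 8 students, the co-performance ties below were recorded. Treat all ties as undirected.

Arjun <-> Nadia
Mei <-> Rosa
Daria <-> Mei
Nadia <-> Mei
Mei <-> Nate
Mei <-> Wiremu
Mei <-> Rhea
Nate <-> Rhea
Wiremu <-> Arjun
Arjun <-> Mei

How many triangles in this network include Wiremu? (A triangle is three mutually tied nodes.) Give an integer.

Wiremu's neighbors: Arjun and Mei.
Neighbor pairs that are themselves tied: Wiremu–Arjun–Mei. Each forms one triangle with Wiremu, for 1 in total.

1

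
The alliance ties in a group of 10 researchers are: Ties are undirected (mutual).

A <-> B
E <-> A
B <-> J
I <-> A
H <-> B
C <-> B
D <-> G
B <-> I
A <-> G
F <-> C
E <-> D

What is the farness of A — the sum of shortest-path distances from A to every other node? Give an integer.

15

Distances from A: B:1, C:2, D:2, E:1, F:3, G:1, H:2, I:1, J:2.
Sum = 1 + 2 + 2 + 1 + 3 + 1 + 2 + 1 + 2 = 15.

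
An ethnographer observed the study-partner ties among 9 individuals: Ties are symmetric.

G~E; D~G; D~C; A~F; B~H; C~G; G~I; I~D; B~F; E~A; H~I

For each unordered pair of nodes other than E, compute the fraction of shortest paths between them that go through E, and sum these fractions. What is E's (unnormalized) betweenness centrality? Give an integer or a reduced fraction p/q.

13/2

Pairs whose geodesics pass through E — A–I: 1; A–D: 1; A–C: 1; A–G: 1; F–D: 1/2; F–C: 1; F–G: 1.
All other pairs contribute 0.
Summing the contributions gives betweenness(E) = 13/2.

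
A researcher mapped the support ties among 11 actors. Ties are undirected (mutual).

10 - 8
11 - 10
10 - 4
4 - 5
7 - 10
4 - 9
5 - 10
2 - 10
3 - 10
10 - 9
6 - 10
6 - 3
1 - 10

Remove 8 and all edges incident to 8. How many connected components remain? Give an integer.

1

8's neighbors (10) remain reachable from one another through other ties, so the rest of the network stays in one piece.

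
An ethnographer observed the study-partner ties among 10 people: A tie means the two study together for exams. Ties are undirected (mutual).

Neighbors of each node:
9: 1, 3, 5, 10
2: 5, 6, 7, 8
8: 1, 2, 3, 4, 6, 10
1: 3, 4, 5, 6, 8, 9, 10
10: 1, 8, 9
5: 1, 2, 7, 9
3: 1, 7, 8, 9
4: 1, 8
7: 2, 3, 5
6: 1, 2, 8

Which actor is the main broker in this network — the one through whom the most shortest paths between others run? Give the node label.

1

Unnormalized betweenness of each node: 1:53/6, 2:35/12, 3:17/6, 4:0, 5:35/12, 6:1/3, 7:5/6, 8:13/2, 9:3/2, 10:1/3.
1 has the largest value, 53/6, making it the main broker — the node through which the most shortest paths run.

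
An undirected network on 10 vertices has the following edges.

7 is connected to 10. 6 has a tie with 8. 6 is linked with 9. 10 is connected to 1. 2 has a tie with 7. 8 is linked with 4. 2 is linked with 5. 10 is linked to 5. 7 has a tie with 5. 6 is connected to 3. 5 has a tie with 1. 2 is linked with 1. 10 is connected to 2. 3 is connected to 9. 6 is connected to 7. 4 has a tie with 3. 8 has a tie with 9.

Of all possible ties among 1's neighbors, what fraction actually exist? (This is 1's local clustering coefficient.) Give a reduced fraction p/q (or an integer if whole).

1's neighbors: 2, 5, and 10 (k = 3).
Possible neighbor pairs: C(3,2) = 3. Edges among them: 2–5, 2–10, 5–10 → e = 3.
Clustering(1) = 3/3 = 1.

1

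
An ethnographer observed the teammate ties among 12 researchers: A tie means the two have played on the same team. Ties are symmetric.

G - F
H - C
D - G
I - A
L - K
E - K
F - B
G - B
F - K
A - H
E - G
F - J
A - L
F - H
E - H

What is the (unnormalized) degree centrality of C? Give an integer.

1

C is directly tied to H. That is 1 neighbor, so the degree of C is 1.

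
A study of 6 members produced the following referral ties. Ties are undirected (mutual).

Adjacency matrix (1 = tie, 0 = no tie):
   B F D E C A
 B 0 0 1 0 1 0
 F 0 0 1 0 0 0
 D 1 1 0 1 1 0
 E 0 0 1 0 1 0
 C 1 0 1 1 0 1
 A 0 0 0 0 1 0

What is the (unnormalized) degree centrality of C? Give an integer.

4

C is directly tied to A, B, D, and E. That is 4 neighbors, so the degree of C is 4.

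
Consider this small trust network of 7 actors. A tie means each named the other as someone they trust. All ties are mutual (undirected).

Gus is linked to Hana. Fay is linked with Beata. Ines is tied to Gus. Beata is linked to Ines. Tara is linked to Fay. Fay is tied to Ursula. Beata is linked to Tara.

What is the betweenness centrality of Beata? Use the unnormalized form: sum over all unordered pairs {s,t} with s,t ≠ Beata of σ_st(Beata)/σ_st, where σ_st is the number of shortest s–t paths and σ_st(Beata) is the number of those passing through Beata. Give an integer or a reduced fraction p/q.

9

Pairs whose geodesics pass through Beata — Tara–Ines: 1; Tara–Hana: 1; Tara–Gus: 1; Fay–Ines: 1; Fay–Hana: 1; Fay–Gus: 1; Ursula–Ines: 1; Ursula–Hana: 1; Ursula–Gus: 1.
All other pairs contribute 0.
Summing the contributions gives betweenness(Beata) = 9.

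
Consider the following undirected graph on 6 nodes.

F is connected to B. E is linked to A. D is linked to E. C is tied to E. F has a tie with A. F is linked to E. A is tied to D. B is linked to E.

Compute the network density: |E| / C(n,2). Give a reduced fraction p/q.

8/15

There are 8 edges and 6 nodes, so the maximum possible is C(6,2) = 15.
Density = 8/15.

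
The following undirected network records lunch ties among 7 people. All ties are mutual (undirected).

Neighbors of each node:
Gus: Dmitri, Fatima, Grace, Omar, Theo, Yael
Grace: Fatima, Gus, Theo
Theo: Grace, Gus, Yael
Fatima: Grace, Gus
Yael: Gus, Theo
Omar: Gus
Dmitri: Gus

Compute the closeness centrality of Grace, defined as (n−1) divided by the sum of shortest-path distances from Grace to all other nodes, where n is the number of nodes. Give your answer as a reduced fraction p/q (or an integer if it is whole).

Distances from Grace: Dmitri:2, Fatima:1, Gus:1, Omar:2, Theo:1, Yael:2. Sum = 9.
n = 7, so closeness = 6/9 = 2/3.

2/3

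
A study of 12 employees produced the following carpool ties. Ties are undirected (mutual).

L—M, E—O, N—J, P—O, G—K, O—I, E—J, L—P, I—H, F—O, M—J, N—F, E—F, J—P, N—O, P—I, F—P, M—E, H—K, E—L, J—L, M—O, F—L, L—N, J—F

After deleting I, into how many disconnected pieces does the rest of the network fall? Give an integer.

Without I, the remaining ties split the others into: {E, F, J, L, M, N, O, P}; {G, H, K}.
That's 2 separate components.

2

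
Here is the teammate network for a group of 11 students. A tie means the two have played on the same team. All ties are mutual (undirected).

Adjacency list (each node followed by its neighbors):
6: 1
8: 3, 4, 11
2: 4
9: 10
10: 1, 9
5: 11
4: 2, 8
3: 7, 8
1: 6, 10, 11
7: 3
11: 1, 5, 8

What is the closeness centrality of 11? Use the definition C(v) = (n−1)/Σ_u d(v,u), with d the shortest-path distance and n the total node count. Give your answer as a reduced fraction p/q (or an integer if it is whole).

Distances from 11: 1:1, 2:3, 3:2, 4:2, 5:1, 6:2, 7:3, 8:1, 9:3, 10:2. Sum = 20.
n = 11, so closeness = 10/20 = 1/2.

1/2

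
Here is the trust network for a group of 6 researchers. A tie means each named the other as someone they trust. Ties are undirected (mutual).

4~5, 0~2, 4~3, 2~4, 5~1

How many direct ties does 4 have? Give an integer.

3

4 is directly tied to 2, 3, and 5. That is 3 neighbors, so the degree of 4 is 3.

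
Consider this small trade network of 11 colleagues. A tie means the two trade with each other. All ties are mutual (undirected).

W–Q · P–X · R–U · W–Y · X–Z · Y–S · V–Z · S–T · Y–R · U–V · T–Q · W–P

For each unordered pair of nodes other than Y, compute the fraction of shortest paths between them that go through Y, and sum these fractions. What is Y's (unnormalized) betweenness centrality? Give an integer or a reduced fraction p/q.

Pairs whose geodesics pass through Y — X–S: 1; X–R: 1/2; P–S: 1; P–R: 1; P–U: 1/2; W–S: 1; W–R: 1; W–U: 1; W–V: 1/2; Q–R: 1; Q–U: 1; Q–V: 1/2; T–R: 1; T–U: 1 … (+5 more pairs).
All other pairs contribute 0.
Summing the contributions gives betweenness(Y) = 17.

17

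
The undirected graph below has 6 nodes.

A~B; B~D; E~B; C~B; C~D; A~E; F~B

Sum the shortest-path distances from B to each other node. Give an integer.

5

Distances from B: A:1, C:1, D:1, E:1, F:1.
Sum = 1 + 1 + 1 + 1 + 1 = 5.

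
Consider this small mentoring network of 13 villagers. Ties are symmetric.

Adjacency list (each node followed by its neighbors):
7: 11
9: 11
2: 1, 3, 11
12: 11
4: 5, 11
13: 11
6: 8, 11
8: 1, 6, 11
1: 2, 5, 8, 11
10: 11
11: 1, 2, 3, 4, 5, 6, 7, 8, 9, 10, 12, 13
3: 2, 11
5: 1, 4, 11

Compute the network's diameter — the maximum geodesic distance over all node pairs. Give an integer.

Eccentricity of each node (its greatest distance to any other): 1:2, 2:2, 3:2, 4:2, 5:2, 6:2, 7:2, 8:2, 9:2, 10:2, 11:1, 12:2, 13:2.
The maximum eccentricity is 2, realized for instance by the pair 1–10 via 1 – 11 – 10. So the diameter is 2.

2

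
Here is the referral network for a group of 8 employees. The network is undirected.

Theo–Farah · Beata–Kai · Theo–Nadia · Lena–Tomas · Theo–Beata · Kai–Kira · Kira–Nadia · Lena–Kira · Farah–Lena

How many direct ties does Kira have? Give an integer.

3

Kira is directly tied to Kai, Lena, and Nadia. That is 3 neighbors, so the degree of Kira is 3.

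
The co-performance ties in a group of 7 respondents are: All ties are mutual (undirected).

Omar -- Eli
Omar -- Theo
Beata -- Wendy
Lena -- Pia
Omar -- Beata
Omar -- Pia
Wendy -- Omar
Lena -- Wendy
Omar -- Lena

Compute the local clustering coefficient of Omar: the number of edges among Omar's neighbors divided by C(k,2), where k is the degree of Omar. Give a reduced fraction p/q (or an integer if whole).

Omar's neighbors: Beata, Eli, Lena, Pia, Theo, and Wendy (k = 6).
Possible neighbor pairs: C(6,2) = 15. Edges among them: Beata–Wendy, Lena–Pia, Lena–Wendy → e = 3.
Clustering(Omar) = 3/15 = 1/5.

1/5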